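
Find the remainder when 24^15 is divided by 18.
0

Repeated squaring. Binary of 15 = 1111.
24^1 ≡ 6 (mod 18); 24^2 ≡ 0 (mod 18); 24^4 ≡ 0 (mod 18); 24^8 ≡ 0 (mod 18)
24^15 = 24^1 × 24^2 × 24^4 × 24^8 ≡ 0 (mod 18)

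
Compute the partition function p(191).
1820701100652

p(n) counts ways to write n as a sum of positive integers (order ignored).
Euler's pentagonal recurrence: p(k) = p(k-1) + p(k-2) - p(k-5) - p(k-7) + p(k-12) + p(k-15) - ... (offsets j(3j∓1)/2, signs ++--, p(0)=1, p(<0)=0).
DP table for k = 0..190: p(0)=1, p(1)=1, p(2)=2, p(3)=3, p(4)=5, p(5)=7, p(6)=11, p(7)=15, p(8)=22, p(9)=30, p(10)=42, p(11)=56, p(12)=77, p(13)=101, p(14)=135, p(15)=176, p(16)=231, p(17)=297, p(18)=385, p(19)=490, p(20)=627, p(21)=792, p(22)=1002, p(23)=1255, p(24)=1575, p(25)=1958, p(26)=2436, p(27)=3010, p(28)=3718, p(29)=4565, p(30)=5604, p(31)=6842, p(32)=8349, p(33)=10143, p(34)=12310, p(35)=14883, p(36)=17977, p(37)=21637, p(38)=26015, p(39)=31185, p(40)=37338, p(41)=44583, p(42)=53174, p(43)=63261, p(44)=75175, p(45)=89134, p(46)=105558, p(47)=124754, p(48)=147273, p(49)=173525, p(50)=204226, p(51)=239943, p(52)=281589, p(53)=329931, p(54)=386155, p(55)=451276, p(56)=526823, p(57)=614154, p(58)=715220, p(59)=831820, p(60)=966467, p(61)=1121505, p(62)=1300156, p(63)=1505499, p(64)=1741630, p(65)=2012558, p(66)=2323520, p(67)=2679689, p(68)=3087735, p(69)=3554345, p(70)=4087968, p(71)=4697205, p(72)=5392783, p(73)=6185689, p(74)=7089500, p(75)=8118264, p(76)=9289091, p(77)=10619863, p(78)=12132164, p(79)=13848650, p(80)=15796476, p(81)=18004327, p(82)=20506255, p(83)=23338469, p(84)=26543660, p(85)=30167357, p(86)=34262962, p(87)=38887673, p(88)=44108109, p(89)=49995925, p(90)=56634173, p(91)=64112359, p(92)=72533807, p(93)=82010177, p(94)=92669720, p(95)=104651419, p(96)=118114304, p(97)=133230930, p(98)=150198136, p(99)=169229875, p(100)=190569292, p(101)=214481126, p(102)=241265379, p(103)=271248950, p(104)=304801365, p(105)=342325709, p(106)=384276336, p(107)=431149389, p(108)=483502844, p(109)=541946240, p(110)=607163746, p(111)=679903203, p(112)=761002156, p(113)=851376628, p(114)=952050665, p(115)=1064144451, p(116)=1188908248, p(117)=1327710076, p(118)=1482074143, p(119)=1653668665, p(120)=1844349560, p(121)=2056148051, p(122)=2291320912, p(123)=2552338241, p(124)=2841940500, p(125)=3163127352, p(126)=3519222692, p(127)=3913864295, p(128)=4351078600, p(129)=4835271870, p(130)=5371315400, p(131)=5964539504, p(132)=6620830889, p(133)=7346629512, p(134)=8149040695, p(135)=9035836076, p(136)=10015581680, p(137)=11097645016, p(138)=12292341831, p(139)=13610949895, p(140)=15065878135, p(141)=16670689208, p(142)=18440293320, p(143)=20390982757, p(144)=22540654445, p(145)=24908858009, p(146)=27517052599, p(147)=30388671978, p(148)=33549419497, p(149)=37027355200, p(150)=40853235313, p(151)=45060624582, p(152)=49686288421, p(153)=54770336324, p(154)=60356673280, p(155)=66493182097, p(156)=73232243759, p(157)=80630964769, p(158)=88751778802, p(159)=97662728555, p(160)=107438159466, p(161)=118159068427, p(162)=129913904637, p(163)=142798995930, p(164)=156919475295, p(165)=172389800255, p(166)=189334822579, p(167)=207890420102, p(168)=228204732751, p(169)=250438925115, p(170)=274768617130, p(171)=301384802048, p(172)=330495499613, p(173)=362326859895, p(174)=397125074750, p(175)=435157697830, p(176)=476715857290, p(177)=522115831195, p(178)=571701605655, p(179)=625846753120, p(180)=684957390936, p(181)=749474411781, p(182)=819876908323, p(183)=896684817527, p(184)=980462880430, p(185)=1071823774337, p(186)=1171432692373, p(187)=1280011042268, p(188)=1398341745571, p(189)=1527273599625, p(190)=1667727404093.
Final step: p(191) = p(190) + p(189) - p(186) - p(184) + p(179) + p(176) - p(169) - p(165) + p(156) + p(151) - p(140) - p(134) + p(121) + p(114) - p(99) - p(91) + p(74) + p(65) - p(46) - p(36) + p(15) + p(4)
= 1667727404093 + 1527273599625 - 1171432692373 - 980462880430 + 625846753120 + 476715857290 - 250438925115 - 172389800255 + 73232243759 + 45060624582 - 15065878135 - 8149040695 + 2056148051 + 952050665 - 169229875 - 64112359 + 7089500 + 2012558 - 105558 - 17977 + 176 + 5
= 1820701100652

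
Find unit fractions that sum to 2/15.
1/8 + 1/120

Greedy algorithm:
2/15: ceiling(15/2) = 8, use 1/8
1/120: ceiling(120/1) = 120, use 1/120
Result: 2/15 = 1/8 + 1/120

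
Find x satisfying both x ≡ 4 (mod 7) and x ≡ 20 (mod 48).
116

Using Chinese Remainder Theorem:
M = 7 × 48 = 336
M1 = 48, M2 = 7
y1 = 48^(-1) mod 7 = 6
y2 = 7^(-1) mod 48 = 7
x = (4×48×6 + 20×7×7) mod 336 = 116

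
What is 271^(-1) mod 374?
305

gcd(271, 374) = 1, so the inverse exists.
Extended Euclidean algorithm on (374, 271):
374 = 1 × 271 + 103  ⟹  103 = (1)·374 + (-1)·271
271 = 2 × 103 + 65  ⟹  65 = (-2)·374 + (3)·271
103 = 1 × 65 + 38  ⟹  38 = (3)·374 + (-4)·271
65 = 1 × 38 + 27  ⟹  27 = (-5)·374 + (7)·271
38 = 1 × 27 + 11  ⟹  11 = (8)·374 + (-11)·271
27 = 2 × 11 + 5  ⟹  5 = (-21)·374 + (29)·271
11 = 2 × 5 + 1  ⟹  1 = (50)·374 + (-69)·271
So (-69)·271 ≡ 1 (mod 374), i.e. 271^(-1) ≡ -69 ≡ 305 (mod 374).
Check: 271 × 305 = 82655 ≡ 1 (mod 374)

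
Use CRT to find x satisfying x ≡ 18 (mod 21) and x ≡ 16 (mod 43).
102

Using Chinese Remainder Theorem:
M = 21 × 43 = 903
M1 = 43, M2 = 21
y1 = 43^(-1) mod 21 = 1
y2 = 21^(-1) mod 43 = 41
x = (18×43×1 + 16×21×41) mod 903 = 102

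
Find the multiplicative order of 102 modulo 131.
65

131 is prime, so ord(102) divides φ(131) = 130.
Divisors of 130: 1, 2, 5, 10, 13, 26, 65, 130.
Repeated squaring: 102^1 ≡ 102, 102^2 ≡ 55, 102^4 ≡ 12, 102^8 ≡ 13, 102^16 ≡ 38, 102^32 ≡ 3, 102^64 ≡ 9, 102^128 ≡ 81 (mod 131).
Test 102^d mod 131 for each divisor d in increasing order:
102^1 ≡ 102
102^2 ≡ 55
102^5 = 102^4·102^1 ≡ 45
102^10 = 102^8·102^2 ≡ 60
102^13 = 102^8·102^4·102^1 ≡ 61
102^26 = 102^16·102^8·102^2 ≡ 53
102^65 = 102^64·102^1 ≡ 1  ← first divisor giving 1
The order is 65.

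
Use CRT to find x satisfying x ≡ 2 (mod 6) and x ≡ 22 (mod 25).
122

Using Chinese Remainder Theorem:
M = 6 × 25 = 150
M1 = 25, M2 = 6
y1 = 25^(-1) mod 6 = 1
y2 = 6^(-1) mod 25 = 21
x = (2×25×1 + 22×6×21) mod 150 = 122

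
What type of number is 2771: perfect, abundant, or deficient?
deficient

Proper divisors of 2771: sum = 1 + 17 + 163 = 181
Since 181 < 2771, 2771 is deficient.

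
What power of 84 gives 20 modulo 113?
27

Baby-step giant-step with step n = ⌈√113⌉ = 11.
Baby steps 84^j mod 113 (j:value) for j=0..10: 0:1, 1:84, 2:50, 3:19, 4:14, 5:46, 6:22, 7:40, 8:83, 9:79, 10:82.
Giant-step multiplier: 84^(-11) ≡ 84^(112-11) = 84^101 ≡ 45 (mod 113).
Giant steps γ_i = 20·45^i mod 113: γ_0=20, γ_1=109, γ_2=46 (in table at j=5).
x = i·n + j = 2·11 + 5 = 27.
Check: 84^27 ≡ 20 (mod 113).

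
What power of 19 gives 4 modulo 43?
36

Baby-step giant-step with step n = ⌈√43⌉ = 7.
Baby steps 19^j mod 43 (j:value) for j=0..6: 0:1, 1:19, 2:17, 3:22, 4:31, 5:30, 6:11.
Giant-step multiplier: 19^(-7) ≡ 19^(42-7) = 19^35 ≡ 7 (mod 43).
Giant steps γ_i = 4·7^i mod 43: γ_0=4, γ_1=28, γ_2=24, γ_3=39, γ_4=15, γ_5=19 (in table at j=1).
x = i·n + j = 5·7 + 1 = 36.
Check: 19^36 ≡ 4 (mod 43).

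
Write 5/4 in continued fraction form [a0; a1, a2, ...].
[1; 4]

Euclidean algorithm steps:
5 = 1 × 4 + 1
4 = 4 × 1 + 0
Continued fraction: [1; 4]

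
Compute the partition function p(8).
22

p(n) counts ways to write n as a sum of positive integers (order ignored).
Examples: 8; 7 + 1; 6 + 2; 6 + 1 + 1; 5 + 3; ... (22 total)
p(8) = 22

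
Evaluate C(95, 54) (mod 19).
0

Using Lucas' theorem:
Write n=95 and k=54 in base 19:
n in base 19: [5, 0]
k in base 19: [2, 16]
C(95,54) mod 19 = ∏ C(n_i, k_i) mod 19
Digit binomials (mod 19): C(5,2) = 10; C(0,16) = 0 (k_i > n_i)
Product: 10 × 0 = 0 ≡ 0 (mod 19)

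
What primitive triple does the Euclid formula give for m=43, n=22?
(1365, 1892, 2333)

Euclid's formula: a = m² - n², b = 2mn, c = m² + n²
m = 43, n = 22
a = 43² - 22² = 1849 - 484 = 1365
b = 2 × 43 × 22 = 1892
c = 43² + 22² = 1849 + 484 = 2333
Verification: 1365² + 1892² = 1863225 + 3579664 = 5442889 = 2333² ✓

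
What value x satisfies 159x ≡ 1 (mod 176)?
31

gcd(159, 176) = 1, so the inverse exists.
Extended Euclidean algorithm on (176, 159):
176 = 1 × 159 + 17  ⟹  17 = (1)·176 + (-1)·159
159 = 9 × 17 + 6  ⟹  6 = (-9)·176 + (10)·159
17 = 2 × 6 + 5  ⟹  5 = (19)·176 + (-21)·159
6 = 1 × 5 + 1  ⟹  1 = (-28)·176 + (31)·159
So (31)·159 ≡ 1 (mod 176), i.e. 159^(-1) ≡ 31 (mod 176).
Check: 159 × 31 = 4929 ≡ 1 (mod 176)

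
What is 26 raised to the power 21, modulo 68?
8

Repeated squaring. Binary of 21 = 10101.
26^1 ≡ 26 (mod 68); 26^2 ≡ 64 (mod 68); 26^4 ≡ 16 (mod 68); 26^8 ≡ 52 (mod 68); 26^16 ≡ 52 (mod 68)
26^21 = 26^1 × 26^4 × 26^16 ≡ 8 (mod 68)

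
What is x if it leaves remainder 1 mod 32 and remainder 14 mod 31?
417

Using Chinese Remainder Theorem:
M = 32 × 31 = 992
M1 = 31, M2 = 32
y1 = 31^(-1) mod 32 = 31
y2 = 32^(-1) mod 31 = 1
x = (1×31×31 + 14×32×1) mod 992 = 417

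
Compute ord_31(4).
5

31 is prime, so ord(4) divides φ(31) = 30.
Divisors of 30: 1, 2, 3, 5, 6, 10, 15, 30.
Repeated squaring: 4^1 ≡ 4, 4^2 ≡ 16, 4^4 ≡ 8, 4^8 ≡ 2, 4^16 ≡ 4 (mod 31).
Test 4^d mod 31 for each divisor d in increasing order:
4^1 ≡ 4
4^2 ≡ 16
4^3 = 4^2·4^1 ≡ 2
4^5 = 4^4·4^1 ≡ 1  ← first divisor giving 1
The order is 5.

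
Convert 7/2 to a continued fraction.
[3; 2]

Euclidean algorithm steps:
7 = 3 × 2 + 1
2 = 2 × 1 + 0
Continued fraction: [3; 2]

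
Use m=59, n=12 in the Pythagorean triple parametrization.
(3337, 1416, 3625)

Euclid's formula: a = m² - n², b = 2mn, c = m² + n²
m = 59, n = 12
a = 59² - 12² = 3481 - 144 = 3337
b = 2 × 59 × 12 = 1416
c = 59² + 12² = 3481 + 144 = 3625
Verification: 3337² + 1416² = 11135569 + 2005056 = 13140625 = 3625² ✓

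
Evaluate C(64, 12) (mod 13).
1

Using Lucas' theorem:
Write n=64 and k=12 in base 13:
n in base 13: [4, 12]
k in base 13: [0, 12]
C(64,12) mod 13 = ∏ C(n_i, k_i) mod 13
Digit binomials (mod 13): C(4,0) = 1; C(12,12) = 1
Product: 1 × 1 = 1 ≡ 1 (mod 13)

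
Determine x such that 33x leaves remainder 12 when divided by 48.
x ≡ 12 (mod 16)

gcd(33, 48) = 3, which divides 12, so solutions exist.
Divide through by 3: 11x ≡ 4 (mod 16).
Find 11^(-1) mod 16 by the extended Euclidean algorithm:
16 = 1 × 11 + 5  ⟹  5 = (1)·16 + (-1)·11
11 = 2 × 5 + 1  ⟹  1 = (-2)·16 + (3)·11
So (3)·11 ≡ 1 (mod 16), i.e. 11^(-1) ≡ 3 (mod 16).
x ≡ 3 × 4 = 12 ≡ 12 (mod 16).
Check: 33 × 12 = 396 ≡ 12 (mod 48).
x ≡ 12 (mod 16), giving 3 solutions mod 48.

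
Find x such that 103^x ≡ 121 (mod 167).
86

Baby-step giant-step with step n = ⌈√167⌉ = 13.
Baby steps 103^j mod 167 (j:value) for j=0..12: 0:1, 1:103, 2:88, 3:46, 4:62, 5:40, 6:112, 7:13, 8:3, 9:142, 10:97, 11:138, 12:19.
Giant-step multiplier: 103^(-13) ≡ 103^(166-13) = 103^153 ≡ 135 (mod 167).
Giant steps γ_i = 121·135^i mod 167: γ_0=121, γ_1=136, γ_2=157, γ_3=153, γ_4=114, γ_5=26, γ_6=3 (in table at j=8).
x = i·n + j = 6·13 + 8 = 86.
Check: 103^86 ≡ 121 (mod 167).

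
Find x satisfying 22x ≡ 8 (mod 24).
x ≡ 8 (mod 12)

gcd(22, 24) = 2, which divides 8, so solutions exist.
Divide through by 2: 11x ≡ 4 (mod 12).
Find 11^(-1) mod 12 by the extended Euclidean algorithm:
12 = 1 × 11 + 1  ⟹  1 = (1)·12 + (-1)·11
So (-1)·11 ≡ 1 (mod 12), i.e. 11^(-1) ≡ -1 ≡ 11 (mod 12).
x ≡ 11 × 4 = 44 ≡ 8 (mod 12).
Check: 22 × 8 = 176 ≡ 8 (mod 24).
x ≡ 8 (mod 12), giving 2 solutions mod 24.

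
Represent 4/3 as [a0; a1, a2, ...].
[1; 3]

Euclidean algorithm steps:
4 = 1 × 3 + 1
3 = 3 × 1 + 0
Continued fraction: [1; 3]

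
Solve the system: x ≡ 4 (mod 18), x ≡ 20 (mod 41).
184

Using Chinese Remainder Theorem:
M = 18 × 41 = 738
M1 = 41, M2 = 18
y1 = 41^(-1) mod 18 = 11
y2 = 18^(-1) mod 41 = 16
x = (4×41×11 + 20×18×16) mod 738 = 184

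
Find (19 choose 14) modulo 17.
0

Using Lucas' theorem:
Write n=19 and k=14 in base 17:
n in base 17: [1, 2]
k in base 17: [0, 14]
C(19,14) mod 17 = ∏ C(n_i, k_i) mod 17
Digit binomials (mod 17): C(1,0) = 1; C(2,14) = 0 (k_i > n_i)
Product: 1 × 0 = 0 ≡ 0 (mod 17)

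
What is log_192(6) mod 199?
113

Baby-step giant-step with step n = ⌈√199⌉ = 15.
Baby steps 192^j mod 199 (j:value) for j=0..14: 0:1, 1:192, 2:49, 3:55, 4:13, 5:108, 6:40, 7:118, 8:169, 9:11, 10:122, 11:141, 12:8, 13:143, 14:193.
Giant-step multiplier: 192^(-15) ≡ 192^(198-15) = 192^183 ≡ 109 (mod 199).
Giant steps γ_i = 6·109^i mod 199: γ_0=6, γ_1=57, γ_2=44, γ_3=20, γ_4=190, γ_5=14, γ_6=133, γ_7=169 (in table at j=8).
x = i·n + j = 7·15 + 8 = 113.
Check: 192^113 ≡ 6 (mod 199).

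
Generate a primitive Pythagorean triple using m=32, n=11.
(903, 704, 1145)

Euclid's formula: a = m² - n², b = 2mn, c = m² + n²
m = 32, n = 11
a = 32² - 11² = 1024 - 121 = 903
b = 2 × 32 × 11 = 704
c = 32² + 11² = 1024 + 121 = 1145
Verification: 903² + 704² = 815409 + 495616 = 1311025 = 1145² ✓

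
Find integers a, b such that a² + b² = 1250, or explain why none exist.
5² + 35² (a=5, b=35)

Factorization: 1250 = 2 × 5^4
By Fermat: n is sum of two squares iff every prime p ≡ 3 (mod 4) appears to even power.
All primes ≡ 3 (mod 4) appear to even power.
Search a = 0, 1, 2, … for 1250 - a² a perfect square: first hit at a = 5: 1250 - 25 = 1225 = 35².
1250 = 5² + 35² = 25 + 1225 ✓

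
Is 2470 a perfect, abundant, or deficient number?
abundant

Proper divisors of 2470: sum = 1 + 2 + 5 + 10 + 13 + 19 + 26 + 38 + 65 + 95 + 130 + 190 + 247 + 494 + 1235 = 2570
Since 2570 > 2470, 2470 is abundant.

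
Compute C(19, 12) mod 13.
0

Using Lucas' theorem:
Write n=19 and k=12 in base 13:
n in base 13: [1, 6]
k in base 13: [0, 12]
C(19,12) mod 13 = ∏ C(n_i, k_i) mod 13
Digit binomials (mod 13): C(1,0) = 1; C(6,12) = 0 (k_i > n_i)
Product: 1 × 0 = 0 ≡ 0 (mod 13)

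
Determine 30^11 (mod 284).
32

Repeated squaring. Binary of 11 = 1011.
30^1 ≡ 30 (mod 284); 30^2 ≡ 48 (mod 284); 30^4 ≡ 32 (mod 284); 30^8 ≡ 172 (mod 284)
30^11 = 30^1 × 30^2 × 30^8 ≡ 32 (mod 284)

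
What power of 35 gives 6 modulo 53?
2

Baby-step giant-step with step n = ⌈√53⌉ = 8.
Baby steps 35^j mod 53 (j:value) for j=0..7: 0:1, 1:35, 2:6, 3:51, 4:36, 5:41, 6:4, 7:34.
h = 6 is already in the table at j=2, so x = 2.
Check: 35^2 ≡ 6 (mod 53).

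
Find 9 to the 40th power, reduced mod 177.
15

Repeated squaring. Binary of 40 = 101000.
9^1 ≡ 9 (mod 177); 9^2 ≡ 81 (mod 177); 9^4 ≡ 12 (mod 177); 9^8 ≡ 144 (mod 177); 9^16 ≡ 27 (mod 177); 9^32 ≡ 21 (mod 177)
9^40 = 9^8 × 9^32 ≡ 15 (mod 177)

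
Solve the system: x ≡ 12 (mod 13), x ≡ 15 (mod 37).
311

Using Chinese Remainder Theorem:
M = 13 × 37 = 481
M1 = 37, M2 = 13
y1 = 37^(-1) mod 13 = 6
y2 = 13^(-1) mod 37 = 20
x = (12×37×6 + 15×13×20) mod 481 = 311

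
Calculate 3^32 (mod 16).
1

Repeated squaring. Binary of 32 = 100000.
3^1 ≡ 3 (mod 16); 3^2 ≡ 9 (mod 16); 3^4 ≡ 1 (mod 16); 3^8 ≡ 1 (mod 16); 3^16 ≡ 1 (mod 16); 3^32 ≡ 1 (mod 16)
3^32 = 3^32 ≡ 1 (mod 16)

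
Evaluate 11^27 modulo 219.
209

Repeated squaring. Binary of 27 = 11011.
11^1 ≡ 11 (mod 219); 11^2 ≡ 121 (mod 219); 11^4 ≡ 187 (mod 219); 11^8 ≡ 148 (mod 219); 11^16 ≡ 4 (mod 219)
11^27 = 11^1 × 11^2 × 11^8 × 11^16 ≡ 209 (mod 219)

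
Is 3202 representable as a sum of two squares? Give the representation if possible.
39² + 41² (a=39, b=41)

Factorization: 3202 = 2 × 1601
By Fermat: n is sum of two squares iff every prime p ≡ 3 (mod 4) appears to even power.
All primes ≡ 3 (mod 4) appear to even power.
Search a = 0, 1, 2, … for 3202 - a² a perfect square: first hit at a = 39: 3202 - 1521 = 1681 = 41².
3202 = 39² + 41² = 1521 + 1681 ✓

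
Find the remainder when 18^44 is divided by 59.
49

Repeated squaring. Binary of 44 = 101100.
18^1 ≡ 18 (mod 59); 18^2 ≡ 29 (mod 59); 18^4 ≡ 15 (mod 59); 18^8 ≡ 48 (mod 59); 18^16 ≡ 3 (mod 59); 18^32 ≡ 9 (mod 59)
18^44 = 18^4 × 18^8 × 18^32 ≡ 49 (mod 59)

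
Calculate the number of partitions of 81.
18004327

p(n) counts ways to write n as a sum of positive integers (order ignored).
Euler's pentagonal recurrence: p(k) = p(k-1) + p(k-2) - p(k-5) - p(k-7) + p(k-12) + p(k-15) - ... (offsets j(3j∓1)/2, signs ++--, p(0)=1, p(<0)=0).
DP table for k = 0..80: p(0)=1, p(1)=1, p(2)=2, p(3)=3, p(4)=5, p(5)=7, p(6)=11, p(7)=15, p(8)=22, p(9)=30, p(10)=42, p(11)=56, p(12)=77, p(13)=101, p(14)=135, p(15)=176, p(16)=231, p(17)=297, p(18)=385, p(19)=490, p(20)=627, p(21)=792, p(22)=1002, p(23)=1255, p(24)=1575, p(25)=1958, p(26)=2436, p(27)=3010, p(28)=3718, p(29)=4565, p(30)=5604, p(31)=6842, p(32)=8349, p(33)=10143, p(34)=12310, p(35)=14883, p(36)=17977, p(37)=21637, p(38)=26015, p(39)=31185, p(40)=37338, p(41)=44583, p(42)=53174, p(43)=63261, p(44)=75175, p(45)=89134, p(46)=105558, p(47)=124754, p(48)=147273, p(49)=173525, p(50)=204226, p(51)=239943, p(52)=281589, p(53)=329931, p(54)=386155, p(55)=451276, p(56)=526823, p(57)=614154, p(58)=715220, p(59)=831820, p(60)=966467, p(61)=1121505, p(62)=1300156, p(63)=1505499, p(64)=1741630, p(65)=2012558, p(66)=2323520, p(67)=2679689, p(68)=3087735, p(69)=3554345, p(70)=4087968, p(71)=4697205, p(72)=5392783, p(73)=6185689, p(74)=7089500, p(75)=8118264, p(76)=9289091, p(77)=10619863, p(78)=12132164, p(79)=13848650, p(80)=15796476.
Final step: p(81) = p(80) + p(79) - p(76) - p(74) + p(69) + p(66) - p(59) - p(55) + p(46) + p(41) - p(30) - p(24) + p(11) + p(4)
= 15796476 + 13848650 - 9289091 - 7089500 + 3554345 + 2323520 - 831820 - 451276 + 105558 + 44583 - 5604 - 1575 + 56 + 5
= 18004327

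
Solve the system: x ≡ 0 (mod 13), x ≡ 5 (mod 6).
65

Using Chinese Remainder Theorem:
M = 13 × 6 = 78
M1 = 6, M2 = 13
y1 = 6^(-1) mod 13 = 11
y2 = 13^(-1) mod 6 = 1
x = (0×6×11 + 5×13×1) mod 78 = 65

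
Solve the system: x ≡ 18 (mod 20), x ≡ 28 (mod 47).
498

Using Chinese Remainder Theorem:
M = 20 × 47 = 940
M1 = 47, M2 = 20
y1 = 47^(-1) mod 20 = 3
y2 = 20^(-1) mod 47 = 40
x = (18×47×3 + 28×20×40) mod 940 = 498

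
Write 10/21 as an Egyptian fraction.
1/3 + 1/7

Greedy algorithm:
10/21: ceiling(21/10) = 3, use 1/3
1/7: ceiling(7/1) = 7, use 1/7
Result: 10/21 = 1/3 + 1/7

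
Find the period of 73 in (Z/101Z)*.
100

101 is prime, so ord(73) divides φ(101) = 100.
Divisors of 100: 1, 2, 4, 5, 10, 20, 25, 50, 100.
Repeated squaring: 73^1 ≡ 73, 73^2 ≡ 77, 73^4 ≡ 71, 73^8 ≡ 92, 73^16 ≡ 81, 73^32 ≡ 97, 73^64 ≡ 16 (mod 101).
Test 73^d mod 101 for each divisor d in increasing order:
73^1 ≡ 73
73^2 ≡ 77
73^4 ≡ 71
73^5 = 73^4·73^1 ≡ 32
73^10 = 73^8·73^2 ≡ 14
73^20 = 73^16·73^4 ≡ 95
73^25 = 73^16·73^8·73^1 ≡ 10
73^50 = 73^32·73^16·73^2 ≡ 100
73^100 = 73^64·73^32·73^4 ≡ 1  ← first divisor giving 1
The order is 100.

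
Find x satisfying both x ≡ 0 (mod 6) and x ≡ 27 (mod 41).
150

Using Chinese Remainder Theorem:
M = 6 × 41 = 246
M1 = 41, M2 = 6
y1 = 41^(-1) mod 6 = 5
y2 = 6^(-1) mod 41 = 7
x = (0×41×5 + 27×6×7) mod 246 = 150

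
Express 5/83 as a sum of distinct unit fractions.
1/17 + 1/706 + 1/996166

Greedy algorithm:
5/83: ceiling(83/5) = 17, use 1/17
2/1411: ceiling(1411/2) = 706, use 1/706
1/996166: ceiling(996166/1) = 996166, use 1/996166
Result: 5/83 = 1/17 + 1/706 + 1/996166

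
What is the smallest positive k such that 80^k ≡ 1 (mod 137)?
136

137 is prime, so ord(80) divides φ(137) = 136.
Divisors of 136: 1, 2, 4, 8, 17, 34, 68, 136.
Repeated squaring: 80^1 ≡ 80, 80^2 ≡ 98, 80^4 ≡ 14, 80^8 ≡ 59, 80^16 ≡ 56, 80^32 ≡ 122, 80^64 ≡ 88, 80^128 ≡ 72 (mod 137).
Test 80^d mod 137 for each divisor d in increasing order:
80^1 ≡ 80
80^2 ≡ 98
80^4 ≡ 14
80^8 ≡ 59
80^17 = 80^16·80^1 ≡ 96
80^34 = 80^32·80^2 ≡ 37
80^68 = 80^64·80^4 ≡ 136
80^136 = 80^128·80^8 ≡ 1  ← first divisor giving 1
The order is 136.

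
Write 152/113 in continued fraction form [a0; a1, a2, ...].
[1; 2, 1, 8, 1, 3]

Euclidean algorithm steps:
152 = 1 × 113 + 39
113 = 2 × 39 + 35
39 = 1 × 35 + 4
35 = 8 × 4 + 3
4 = 1 × 3 + 1
3 = 3 × 1 + 0
Continued fraction: [1; 2, 1, 8, 1, 3]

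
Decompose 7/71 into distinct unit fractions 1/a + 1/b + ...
1/11 + 1/131 + 1/20463 + 1/523397499 + 1/365259922089209169

Greedy algorithm:
7/71: ceiling(71/7) = 11, use 1/11
6/781: ceiling(781/6) = 131, use 1/131
5/102311: ceiling(102311/5) = 20463, use 1/20463
4/2093589993: ceiling(2093589993/4) = 523397499, use 1/523397499
1/365259922089209169: ceiling(365259922089209169/1) = 365259922089209169, use 1/365259922089209169
Result: 7/71 = 1/11 + 1/131 + 1/20463 + 1/523397499 + 1/365259922089209169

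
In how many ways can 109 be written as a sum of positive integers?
541946240

p(n) counts ways to write n as a sum of positive integers (order ignored).
Euler's pentagonal recurrence: p(k) = p(k-1) + p(k-2) - p(k-5) - p(k-7) + p(k-12) + p(k-15) - ... (offsets j(3j∓1)/2, signs ++--, p(0)=1, p(<0)=0).
DP table for k = 0..108: p(0)=1, p(1)=1, p(2)=2, p(3)=3, p(4)=5, p(5)=7, p(6)=11, p(7)=15, p(8)=22, p(9)=30, p(10)=42, p(11)=56, p(12)=77, p(13)=101, p(14)=135, p(15)=176, p(16)=231, p(17)=297, p(18)=385, p(19)=490, p(20)=627, p(21)=792, p(22)=1002, p(23)=1255, p(24)=1575, p(25)=1958, p(26)=2436, p(27)=3010, p(28)=3718, p(29)=4565, p(30)=5604, p(31)=6842, p(32)=8349, p(33)=10143, p(34)=12310, p(35)=14883, p(36)=17977, p(37)=21637, p(38)=26015, p(39)=31185, p(40)=37338, p(41)=44583, p(42)=53174, p(43)=63261, p(44)=75175, p(45)=89134, p(46)=105558, p(47)=124754, p(48)=147273, p(49)=173525, p(50)=204226, p(51)=239943, p(52)=281589, p(53)=329931, p(54)=386155, p(55)=451276, p(56)=526823, p(57)=614154, p(58)=715220, p(59)=831820, p(60)=966467, p(61)=1121505, p(62)=1300156, p(63)=1505499, p(64)=1741630, p(65)=2012558, p(66)=2323520, p(67)=2679689, p(68)=3087735, p(69)=3554345, p(70)=4087968, p(71)=4697205, p(72)=5392783, p(73)=6185689, p(74)=7089500, p(75)=8118264, p(76)=9289091, p(77)=10619863, p(78)=12132164, p(79)=13848650, p(80)=15796476, p(81)=18004327, p(82)=20506255, p(83)=23338469, p(84)=26543660, p(85)=30167357, p(86)=34262962, p(87)=38887673, p(88)=44108109, p(89)=49995925, p(90)=56634173, p(91)=64112359, p(92)=72533807, p(93)=82010177, p(94)=92669720, p(95)=104651419, p(96)=118114304, p(97)=133230930, p(98)=150198136, p(99)=169229875, p(100)=190569292, p(101)=214481126, p(102)=241265379, p(103)=271248950, p(104)=304801365, p(105)=342325709, p(106)=384276336, p(107)=431149389, p(108)=483502844.
Final step: p(109) = p(108) + p(107) - p(104) - p(102) + p(97) + p(94) - p(87) - p(83) + p(74) + p(69) - p(58) - p(52) + p(39) + p(32) - p(17) - p(9)
= 483502844 + 431149389 - 304801365 - 241265379 + 133230930 + 92669720 - 38887673 - 23338469 + 7089500 + 3554345 - 715220 - 281589 + 31185 + 8349 - 297 - 30
= 541946240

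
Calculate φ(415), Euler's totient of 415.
328

415 = 5 × 83
φ(n) = n × ∏(1 - 1/p) for each prime p dividing n
φ(415) = 415 × (1 - 1/5) × (1 - 1/83) = 328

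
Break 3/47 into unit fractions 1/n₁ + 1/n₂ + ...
1/16 + 1/752

Greedy algorithm:
3/47: ceiling(47/3) = 16, use 1/16
1/752: ceiling(752/1) = 752, use 1/752
Result: 3/47 = 1/16 + 1/752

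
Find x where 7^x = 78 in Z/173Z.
94

Baby-step giant-step with step n = ⌈√173⌉ = 14.
Baby steps 7^j mod 173 (j:value) for j=0..13: 0:1, 1:7, 2:49, 3:170, 4:152, 5:26, 6:9, 7:63, 8:95, 9:146, 10:157, 11:61, 12:81, 13:48.
Giant-step multiplier: 7^(-14) ≡ 7^(172-14) = 7^158 ≡ 121 (mod 173).
Giant steps γ_i = 78·121^i mod 173: γ_0=78, γ_1=96, γ_2=25, γ_3=84, γ_4=130, γ_5=160, γ_6=157 (in table at j=10).
x = i·n + j = 6·14 + 10 = 94.
Check: 7^94 ≡ 78 (mod 173).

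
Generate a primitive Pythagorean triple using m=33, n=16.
(833, 1056, 1345)

Euclid's formula: a = m² - n², b = 2mn, c = m² + n²
m = 33, n = 16
a = 33² - 16² = 1089 - 256 = 833
b = 2 × 33 × 16 = 1056
c = 33² + 16² = 1089 + 256 = 1345
Verification: 833² + 1056² = 693889 + 1115136 = 1809025 = 1345² ✓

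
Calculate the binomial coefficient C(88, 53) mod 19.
0

Using Lucas' theorem:
Write n=88 and k=53 in base 19:
n in base 19: [4, 12]
k in base 19: [2, 15]
C(88,53) mod 19 = ∏ C(n_i, k_i) mod 19
Digit binomials (mod 19): C(4,2) = 6; C(12,15) = 0 (k_i > n_i)
Product: 6 × 0 = 0 ≡ 0 (mod 19)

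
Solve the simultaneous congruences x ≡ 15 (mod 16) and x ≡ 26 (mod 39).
143

Using Chinese Remainder Theorem:
M = 16 × 39 = 624
M1 = 39, M2 = 16
y1 = 39^(-1) mod 16 = 7
y2 = 16^(-1) mod 39 = 22
x = (15×39×7 + 26×16×22) mod 624 = 143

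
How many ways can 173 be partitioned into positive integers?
362326859895

p(n) counts ways to write n as a sum of positive integers (order ignored).
Euler's pentagonal recurrence: p(k) = p(k-1) + p(k-2) - p(k-5) - p(k-7) + p(k-12) + p(k-15) - ... (offsets j(3j∓1)/2, signs ++--, p(0)=1, p(<0)=0).
DP table for k = 0..172: p(0)=1, p(1)=1, p(2)=2, p(3)=3, p(4)=5, p(5)=7, p(6)=11, p(7)=15, p(8)=22, p(9)=30, p(10)=42, p(11)=56, p(12)=77, p(13)=101, p(14)=135, p(15)=176, p(16)=231, p(17)=297, p(18)=385, p(19)=490, p(20)=627, p(21)=792, p(22)=1002, p(23)=1255, p(24)=1575, p(25)=1958, p(26)=2436, p(27)=3010, p(28)=3718, p(29)=4565, p(30)=5604, p(31)=6842, p(32)=8349, p(33)=10143, p(34)=12310, p(35)=14883, p(36)=17977, p(37)=21637, p(38)=26015, p(39)=31185, p(40)=37338, p(41)=44583, p(42)=53174, p(43)=63261, p(44)=75175, p(45)=89134, p(46)=105558, p(47)=124754, p(48)=147273, p(49)=173525, p(50)=204226, p(51)=239943, p(52)=281589, p(53)=329931, p(54)=386155, p(55)=451276, p(56)=526823, p(57)=614154, p(58)=715220, p(59)=831820, p(60)=966467, p(61)=1121505, p(62)=1300156, p(63)=1505499, p(64)=1741630, p(65)=2012558, p(66)=2323520, p(67)=2679689, p(68)=3087735, p(69)=3554345, p(70)=4087968, p(71)=4697205, p(72)=5392783, p(73)=6185689, p(74)=7089500, p(75)=8118264, p(76)=9289091, p(77)=10619863, p(78)=12132164, p(79)=13848650, p(80)=15796476, p(81)=18004327, p(82)=20506255, p(83)=23338469, p(84)=26543660, p(85)=30167357, p(86)=34262962, p(87)=38887673, p(88)=44108109, p(89)=49995925, p(90)=56634173, p(91)=64112359, p(92)=72533807, p(93)=82010177, p(94)=92669720, p(95)=104651419, p(96)=118114304, p(97)=133230930, p(98)=150198136, p(99)=169229875, p(100)=190569292, p(101)=214481126, p(102)=241265379, p(103)=271248950, p(104)=304801365, p(105)=342325709, p(106)=384276336, p(107)=431149389, p(108)=483502844, p(109)=541946240, p(110)=607163746, p(111)=679903203, p(112)=761002156, p(113)=851376628, p(114)=952050665, p(115)=1064144451, p(116)=1188908248, p(117)=1327710076, p(118)=1482074143, p(119)=1653668665, p(120)=1844349560, p(121)=2056148051, p(122)=2291320912, p(123)=2552338241, p(124)=2841940500, p(125)=3163127352, p(126)=3519222692, p(127)=3913864295, p(128)=4351078600, p(129)=4835271870, p(130)=5371315400, p(131)=5964539504, p(132)=6620830889, p(133)=7346629512, p(134)=8149040695, p(135)=9035836076, p(136)=10015581680, p(137)=11097645016, p(138)=12292341831, p(139)=13610949895, p(140)=15065878135, p(141)=16670689208, p(142)=18440293320, p(143)=20390982757, p(144)=22540654445, p(145)=24908858009, p(146)=27517052599, p(147)=30388671978, p(148)=33549419497, p(149)=37027355200, p(150)=40853235313, p(151)=45060624582, p(152)=49686288421, p(153)=54770336324, p(154)=60356673280, p(155)=66493182097, p(156)=73232243759, p(157)=80630964769, p(158)=88751778802, p(159)=97662728555, p(160)=107438159466, p(161)=118159068427, p(162)=129913904637, p(163)=142798995930, p(164)=156919475295, p(165)=172389800255, p(166)=189334822579, p(167)=207890420102, p(168)=228204732751, p(169)=250438925115, p(170)=274768617130, p(171)=301384802048, p(172)=330495499613.
Final step: p(173) = p(172) + p(171) - p(168) - p(166) + p(161) + p(158) - p(151) - p(147) + p(138) + p(133) - p(122) - p(116) + p(103) + p(96) - p(81) - p(73) + p(56) + p(47) - p(28) - p(18)
= 330495499613 + 301384802048 - 228204732751 - 189334822579 + 118159068427 + 88751778802 - 45060624582 - 30388671978 + 12292341831 + 7346629512 - 2291320912 - 1188908248 + 271248950 + 118114304 - 18004327 - 6185689 + 526823 + 124754 - 3718 - 385
= 362326859895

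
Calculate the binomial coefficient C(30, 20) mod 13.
0

Using Lucas' theorem:
Write n=30 and k=20 in base 13:
n in base 13: [2, 4]
k in base 13: [1, 7]
C(30,20) mod 13 = ∏ C(n_i, k_i) mod 13
Digit binomials (mod 13): C(2,1) = 2; C(4,7) = 0 (k_i > n_i)
Product: 2 × 0 = 0 ≡ 0 (mod 13)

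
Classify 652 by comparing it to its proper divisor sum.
deficient

Proper divisors of 652: sum = 1 + 2 + 4 + 163 + 326 = 496
Since 496 < 652, 652 is deficient.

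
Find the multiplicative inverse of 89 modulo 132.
89

gcd(89, 132) = 1, so the inverse exists.
Extended Euclidean algorithm on (132, 89):
132 = 1 × 89 + 43  ⟹  43 = (1)·132 + (-1)·89
89 = 2 × 43 + 3  ⟹  3 = (-2)·132 + (3)·89
43 = 14 × 3 + 1  ⟹  1 = (29)·132 + (-43)·89
So (-43)·89 ≡ 1 (mod 132), i.e. 89^(-1) ≡ -43 ≡ 89 (mod 132).
Check: 89 × 89 = 7921 ≡ 1 (mod 132)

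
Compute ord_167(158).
166

167 is prime, so ord(158) divides φ(167) = 166.
Divisors of 166: 1, 2, 83, 166.
Repeated squaring: 158^1 ≡ 158, 158^2 ≡ 81, 158^4 ≡ 48, 158^8 ≡ 133, 158^16 ≡ 154, 158^32 ≡ 2, 158^64 ≡ 4, 158^128 ≡ 16 (mod 167).
Test 158^d mod 167 for each divisor d in increasing order:
158^1 ≡ 158
158^2 ≡ 81
158^83 = 158^64·158^16·158^2·158^1 ≡ 166
158^166 = 158^128·158^32·158^4·158^2 ≡ 1  ← first divisor giving 1
The order is 166.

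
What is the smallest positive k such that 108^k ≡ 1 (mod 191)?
95

191 is prime, so ord(108) divides φ(191) = 190.
Divisors of 190: 1, 2, 5, 10, 19, 38, 95, 190.
Repeated squaring: 108^1 ≡ 108, 108^2 ≡ 13, 108^4 ≡ 169, 108^8 ≡ 102, 108^16 ≡ 90, 108^32 ≡ 78, 108^64 ≡ 163, 108^128 ≡ 20 (mod 191).
Test 108^d mod 191 for each divisor d in increasing order:
108^1 ≡ 108
108^2 ≡ 13
108^5 = 108^4·108^1 ≡ 107
108^10 = 108^8·108^2 ≡ 180
108^19 = 108^16·108^2·108^1 ≡ 109
108^38 = 108^32·108^4·108^2 ≡ 39
108^95 = 108^64·108^16·108^8·108^4·108^2·108^1 ≡ 1  ← first divisor giving 1
The order is 95.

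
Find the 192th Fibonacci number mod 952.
280

Matrix identity: Q^n = [[F_(n+1), F_n], [F_n, F_(n-1)]] with Q = [[1,1],[1,0]].
n = 192 = 11000000₂. Square-and-multiply, entries mod 952:
Q^1 = [[1,1],[1,0]]
Q^3 = (Q^1)²·Q = [[3,2],[2,1]]
Q^6 = (Q^3)² = [[13,8],[8,5]]
Q^12 = (Q^6)² = [[233,144],[144,89]]
Q^24 = (Q^12)² = [[769,672],[672,97]]
Q^48 = (Q^24)² = [[505,280],[280,225]]
Q^96 = (Q^48)² = [[225,672],[672,505]]
Q^192 = (Q^96)² = [[505,280],[280,225]]
F_192 mod 952 = Q^192[0][1] = 280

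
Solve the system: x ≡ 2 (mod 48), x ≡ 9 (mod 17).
434

Using Chinese Remainder Theorem:
M = 48 × 17 = 816
M1 = 17, M2 = 48
y1 = 17^(-1) mod 48 = 17
y2 = 48^(-1) mod 17 = 11
x = (2×17×17 + 9×48×11) mod 816 = 434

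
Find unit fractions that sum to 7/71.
1/11 + 1/131 + 1/20463 + 1/523397499 + 1/365259922089209169

Greedy algorithm:
7/71: ceiling(71/7) = 11, use 1/11
6/781: ceiling(781/6) = 131, use 1/131
5/102311: ceiling(102311/5) = 20463, use 1/20463
4/2093589993: ceiling(2093589993/4) = 523397499, use 1/523397499
1/365259922089209169: ceiling(365259922089209169/1) = 365259922089209169, use 1/365259922089209169
Result: 7/71 = 1/11 + 1/131 + 1/20463 + 1/523397499 + 1/365259922089209169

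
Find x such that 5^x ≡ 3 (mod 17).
13

Baby-step giant-step with step n = ⌈√17⌉ = 5.
Baby steps 5^j mod 17 (j:value) for j=0..4: 0:1, 1:5, 2:8, 3:6, 4:13.
Giant-step multiplier: 5^(-5) ≡ 5^(16-5) = 5^11 ≡ 11 (mod 17).
Giant steps γ_i = 3·11^i mod 17: γ_0=3, γ_1=16, γ_2=6 (in table at j=3).
x = i·n + j = 2·5 + 3 = 13.
Check: 5^13 ≡ 3 (mod 17).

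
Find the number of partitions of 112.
761002156

p(n) counts ways to write n as a sum of positive integers (order ignored).
Euler's pentagonal recurrence: p(k) = p(k-1) + p(k-2) - p(k-5) - p(k-7) + p(k-12) + p(k-15) - ... (offsets j(3j∓1)/2, signs ++--, p(0)=1, p(<0)=0).
DP table for k = 0..111: p(0)=1, p(1)=1, p(2)=2, p(3)=3, p(4)=5, p(5)=7, p(6)=11, p(7)=15, p(8)=22, p(9)=30, p(10)=42, p(11)=56, p(12)=77, p(13)=101, p(14)=135, p(15)=176, p(16)=231, p(17)=297, p(18)=385, p(19)=490, p(20)=627, p(21)=792, p(22)=1002, p(23)=1255, p(24)=1575, p(25)=1958, p(26)=2436, p(27)=3010, p(28)=3718, p(29)=4565, p(30)=5604, p(31)=6842, p(32)=8349, p(33)=10143, p(34)=12310, p(35)=14883, p(36)=17977, p(37)=21637, p(38)=26015, p(39)=31185, p(40)=37338, p(41)=44583, p(42)=53174, p(43)=63261, p(44)=75175, p(45)=89134, p(46)=105558, p(47)=124754, p(48)=147273, p(49)=173525, p(50)=204226, p(51)=239943, p(52)=281589, p(53)=329931, p(54)=386155, p(55)=451276, p(56)=526823, p(57)=614154, p(58)=715220, p(59)=831820, p(60)=966467, p(61)=1121505, p(62)=1300156, p(63)=1505499, p(64)=1741630, p(65)=2012558, p(66)=2323520, p(67)=2679689, p(68)=3087735, p(69)=3554345, p(70)=4087968, p(71)=4697205, p(72)=5392783, p(73)=6185689, p(74)=7089500, p(75)=8118264, p(76)=9289091, p(77)=10619863, p(78)=12132164, p(79)=13848650, p(80)=15796476, p(81)=18004327, p(82)=20506255, p(83)=23338469, p(84)=26543660, p(85)=30167357, p(86)=34262962, p(87)=38887673, p(88)=44108109, p(89)=49995925, p(90)=56634173, p(91)=64112359, p(92)=72533807, p(93)=82010177, p(94)=92669720, p(95)=104651419, p(96)=118114304, p(97)=133230930, p(98)=150198136, p(99)=169229875, p(100)=190569292, p(101)=214481126, p(102)=241265379, p(103)=271248950, p(104)=304801365, p(105)=342325709, p(106)=384276336, p(107)=431149389, p(108)=483502844, p(109)=541946240, p(110)=607163746, p(111)=679903203.
Final step: p(112) = p(111) + p(110) - p(107) - p(105) + p(100) + p(97) - p(90) - p(86) + p(77) + p(72) - p(61) - p(55) + p(42) + p(35) - p(20) - p(12)
= 679903203 + 607163746 - 431149389 - 342325709 + 190569292 + 133230930 - 56634173 - 34262962 + 10619863 + 5392783 - 1121505 - 451276 + 53174 + 14883 - 627 - 77
= 761002156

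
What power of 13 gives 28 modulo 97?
27

Baby-step giant-step with step n = ⌈√97⌉ = 10.
Baby steps 13^j mod 97 (j:value) for j=0..9: 0:1, 1:13, 2:72, 3:63, 4:43, 5:74, 6:89, 7:90, 8:6, 9:78.
Giant-step multiplier: 13^(-10) ≡ 13^(96-10) = 13^86 ≡ 86 (mod 97).
Giant steps γ_i = 28·86^i mod 97: γ_0=28, γ_1=80, γ_2=90 (in table at j=7).
x = i·n + j = 2·10 + 7 = 27.
Check: 13^27 ≡ 28 (mod 97).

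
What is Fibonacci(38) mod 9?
8

Matrix identity: Q^n = [[F_(n+1), F_n], [F_n, F_(n-1)]] with Q = [[1,1],[1,0]].
n = 38 = 100110₂. Square-and-multiply, entries mod 9:
Q^1 = [[1,1],[1,0]]
Q^2 = (Q^1)² = [[2,1],[1,1]]
Q^4 = (Q^2)² = [[5,3],[3,2]]
Q^9 = (Q^4)²·Q = [[1,7],[7,3]]
Q^19 = (Q^9)²·Q = [[6,5],[5,1]]
Q^38 = (Q^19)² = [[7,8],[8,8]]
F_38 mod 9 = Q^38[0][1] = 8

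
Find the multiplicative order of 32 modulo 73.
9

73 is prime, so ord(32) divides φ(73) = 72.
Divisors of 72: 1, 2, 3, 4, 6, 8, 9, 12, 18, 24, 36, 72.
Repeated squaring: 32^1 ≡ 32, 32^2 ≡ 2, 32^4 ≡ 4, 32^8 ≡ 16, 32^16 ≡ 37, 32^32 ≡ 55, 32^64 ≡ 32 (mod 73).
Test 32^d mod 73 for each divisor d in increasing order:
32^1 ≡ 32
32^2 ≡ 2
32^3 = 32^2·32^1 ≡ 64
32^4 ≡ 4
32^6 = 32^4·32^2 ≡ 8
32^8 ≡ 16
32^9 = 32^8·32^1 ≡ 1  ← first divisor giving 1
The order is 9.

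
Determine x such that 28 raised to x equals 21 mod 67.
50

Baby-step giant-step with step n = ⌈√67⌉ = 9.
Baby steps 28^j mod 67 (j:value) for j=0..8: 0:1, 1:28, 2:47, 3:43, 4:65, 5:11, 6:40, 7:48, 8:4.
Giant-step multiplier: 28^(-9) ≡ 28^(66-9) = 28^57 ≡ 3 (mod 67).
Giant steps γ_i = 21·3^i mod 67: γ_0=21, γ_1=63, γ_2=55, γ_3=31, γ_4=26, γ_5=11 (in table at j=5).
x = i·n + j = 5·9 + 5 = 50.
Check: 28^50 ≡ 21 (mod 67).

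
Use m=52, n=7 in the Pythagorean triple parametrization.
(2655, 728, 2753)

Euclid's formula: a = m² - n², b = 2mn, c = m² + n²
m = 52, n = 7
a = 52² - 7² = 2704 - 49 = 2655
b = 2 × 52 × 7 = 728
c = 52² + 7² = 2704 + 49 = 2753
Verification: 2655² + 728² = 7049025 + 529984 = 7579009 = 2753² ✓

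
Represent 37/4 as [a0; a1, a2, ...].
[9; 4]

Euclidean algorithm steps:
37 = 9 × 4 + 1
4 = 4 × 1 + 0
Continued fraction: [9; 4]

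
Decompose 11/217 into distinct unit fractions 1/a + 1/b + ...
1/20 + 1/1447 + 1/6279980

Greedy algorithm:
11/217: ceiling(217/11) = 20, use 1/20
3/4340: ceiling(4340/3) = 1447, use 1/1447
1/6279980: ceiling(6279980/1) = 6279980, use 1/6279980
Result: 11/217 = 1/20 + 1/1447 + 1/6279980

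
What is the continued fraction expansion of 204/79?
[2; 1, 1, 2, 1, 1, 6]

Euclidean algorithm steps:
204 = 2 × 79 + 46
79 = 1 × 46 + 33
46 = 1 × 33 + 13
33 = 2 × 13 + 7
13 = 1 × 7 + 6
7 = 1 × 6 + 1
6 = 6 × 1 + 0
Continued fraction: [2; 1, 1, 2, 1, 1, 6]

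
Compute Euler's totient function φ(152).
72

152 = 2^3 × 19
φ(n) = n × ∏(1 - 1/p) for each prime p dividing n
φ(152) = 152 × (1 - 1/2) × (1 - 1/19) = 72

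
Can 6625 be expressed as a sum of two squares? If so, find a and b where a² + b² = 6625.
8² + 81² (a=8, b=81)

Factorization: 6625 = 5^3 × 53
By Fermat: n is sum of two squares iff every prime p ≡ 3 (mod 4) appears to even power.
All primes ≡ 3 (mod 4) appear to even power.
Search a = 0, 1, 2, … for 6625 - a² a perfect square: first hit at a = 8: 6625 - 64 = 6561 = 81².
6625 = 8² + 81² = 64 + 6561 ✓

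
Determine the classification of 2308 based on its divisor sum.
deficient

Proper divisors of 2308: sum = 1 + 2 + 4 + 577 + 1154 = 1738
Since 1738 < 2308, 2308 is deficient.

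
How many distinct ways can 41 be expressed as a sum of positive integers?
44583

p(n) counts ways to write n as a sum of positive integers (order ignored).
Euler's pentagonal recurrence: p(k) = p(k-1) + p(k-2) - p(k-5) - p(k-7) + p(k-12) + p(k-15) - ... (offsets j(3j∓1)/2, signs ++--, p(0)=1, p(<0)=0).
DP table for k = 0..40: p(0)=1, p(1)=1, p(2)=2, p(3)=3, p(4)=5, p(5)=7, p(6)=11, p(7)=15, p(8)=22, p(9)=30, p(10)=42, p(11)=56, p(12)=77, p(13)=101, p(14)=135, p(15)=176, p(16)=231, p(17)=297, p(18)=385, p(19)=490, p(20)=627, p(21)=792, p(22)=1002, p(23)=1255, p(24)=1575, p(25)=1958, p(26)=2436, p(27)=3010, p(28)=3718, p(29)=4565, p(30)=5604, p(31)=6842, p(32)=8349, p(33)=10143, p(34)=12310, p(35)=14883, p(36)=17977, p(37)=21637, p(38)=26015, p(39)=31185, p(40)=37338.
Final step: p(41) = p(40) + p(39) - p(36) - p(34) + p(29) + p(26) - p(19) - p(15) + p(6) + p(1)
= 37338 + 31185 - 17977 - 12310 + 4565 + 2436 - 490 - 176 + 11 + 1
= 44583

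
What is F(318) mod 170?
94

Matrix identity: Q^n = [[F_(n+1), F_n], [F_n, F_(n-1)]] with Q = [[1,1],[1,0]].
n = 318 = 100111110₂. Square-and-multiply, entries mod 170:
Q^1 = [[1,1],[1,0]]
Q^2 = (Q^1)² = [[2,1],[1,1]]
Q^4 = (Q^2)² = [[5,3],[3,2]]
Q^9 = (Q^4)²·Q = [[55,34],[34,21]]
Q^19 = (Q^9)²·Q = [[135,101],[101,34]]
Q^39 = (Q^19)²·Q = [[105,36],[36,69]]
Q^79 = (Q^39)²·Q = [[55,81],[81,144]]
Q^159 = (Q^79)²·Q = [[35,66],[66,139]]
Q^318 = (Q^159)² = [[141,94],[94,47]]
F_318 mod 170 = Q^318[0][1] = 94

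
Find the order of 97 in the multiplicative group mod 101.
25

101 is prime, so ord(97) divides φ(101) = 100.
Divisors of 100: 1, 2, 4, 5, 10, 20, 25, 50, 100.
Repeated squaring: 97^1 ≡ 97, 97^2 ≡ 16, 97^4 ≡ 54, 97^8 ≡ 88, 97^16 ≡ 68, 97^32 ≡ 79, 97^64 ≡ 80 (mod 101).
Test 97^d mod 101 for each divisor d in increasing order:
97^1 ≡ 97
97^2 ≡ 16
97^4 ≡ 54
97^5 = 97^4·97^1 ≡ 87
97^10 = 97^8·97^2 ≡ 95
97^20 = 97^16·97^4 ≡ 36
97^25 = 97^16·97^8·97^1 ≡ 1  ← first divisor giving 1
The order is 25.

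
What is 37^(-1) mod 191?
31

gcd(37, 191) = 1, so the inverse exists.
Extended Euclidean algorithm on (191, 37):
191 = 5 × 37 + 6  ⟹  6 = (1)·191 + (-5)·37
37 = 6 × 6 + 1  ⟹  1 = (-6)·191 + (31)·37
So (31)·37 ≡ 1 (mod 191), i.e. 37^(-1) ≡ 31 (mod 191).
Check: 37 × 31 = 1147 ≡ 1 (mod 191)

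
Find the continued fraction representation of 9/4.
[2; 4]

Euclidean algorithm steps:
9 = 2 × 4 + 1
4 = 4 × 1 + 0
Continued fraction: [2; 4]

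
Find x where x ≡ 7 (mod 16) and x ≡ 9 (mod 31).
71

Using Chinese Remainder Theorem:
M = 16 × 31 = 496
M1 = 31, M2 = 16
y1 = 31^(-1) mod 16 = 15
y2 = 16^(-1) mod 31 = 2
x = (7×31×15 + 9×16×2) mod 496 = 71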